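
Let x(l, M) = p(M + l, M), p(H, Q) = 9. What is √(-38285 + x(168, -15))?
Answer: 2*I*√9569 ≈ 195.64*I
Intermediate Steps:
x(l, M) = 9
√(-38285 + x(168, -15)) = √(-38285 + 9) = √(-38276) = 2*I*√9569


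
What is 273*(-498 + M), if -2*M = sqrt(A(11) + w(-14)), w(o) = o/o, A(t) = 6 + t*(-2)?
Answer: -135954 - 273*I*sqrt(15)/2 ≈ -1.3595e+5 - 528.66*I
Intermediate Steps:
A(t) = 6 - 2*t
w(o) = 1
M = -I*sqrt(15)/2 (M = -sqrt((6 - 2*11) + 1)/2 = -sqrt((6 - 22) + 1)/2 = -sqrt(-16 + 1)/2 = -I*sqrt(15)/2 ≈ -1.9365*I)
273*(-498 + M) = 273*(-498 - I*sqrt(15)/2) = -135954 - 273*I*sqrt(15)/2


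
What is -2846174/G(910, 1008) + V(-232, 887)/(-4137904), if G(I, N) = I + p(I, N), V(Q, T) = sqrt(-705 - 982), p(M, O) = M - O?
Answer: -1423087/406 - I*sqrt(1687)/4137904 ≈ -3505.1 - 9.9261e-6*I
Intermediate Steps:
V(Q, T) = I*sqrt(1687) (V(Q, T) = sqrt(-1687) = I*sqrt(1687))
G(I, N) = -N + 2*I (G(I, N) = I + (I - N) = -N + 2*I)
-2846174/G(910, 1008) + V(-232, 887)/(-4137904) = -2846174/(-1*1008 + 2*910) + (I*sqrt(1687))/(-4137904) = -2846174/(-1008 + 1820) + (I*sqrt(1687))*(-1/4137904) = -2846174/812 - I*sqrt(1687)/4137904 = -2846174*1/812 - I*sqrt(1687)/4137904 = -1423087/406 - I*sqrt(1687)/4137904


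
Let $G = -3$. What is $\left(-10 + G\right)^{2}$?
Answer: $169$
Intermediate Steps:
$\left(-10 + G\right)^{2} = \left(-10 - 3\right)^{2} = \left(-13\right)^{2} = 169$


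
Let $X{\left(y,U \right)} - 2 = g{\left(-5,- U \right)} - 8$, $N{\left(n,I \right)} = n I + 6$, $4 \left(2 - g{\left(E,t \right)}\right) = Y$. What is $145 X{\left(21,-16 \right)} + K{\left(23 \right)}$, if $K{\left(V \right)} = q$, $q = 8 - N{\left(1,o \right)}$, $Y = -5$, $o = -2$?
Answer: $- \frac{1579}{4} \approx -394.75$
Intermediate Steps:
$g{\left(E,t \right)} = \frac{13}{4}$ ($g{\left(E,t \right)} = 2 - - \frac{5}{4} = 2 + \frac{5}{4} = \frac{13}{4}$)
$N{\left(n,I \right)} = 6 + I n$ ($N{\left(n,I \right)} = I n + 6 = 6 + I n$)
$q = 4$ ($q = 8 - \left(6 - 2\right) = 8 - 4 = 4$)
$X{\left(y,U \right)} = - \frac{11}{4}$ ($X{\left(y,U \right)} = 2 + \left(\frac{13}{4} - 8\right) = 2 - \frac{19}{4} = - \frac{11}{4}$)
$K{\left(V \right)} = 4$
$145 X{\left(21,-16 \right)} + K{\left(23 \right)} = 145 \left(- \frac{11}{4}\right) + 4 = - \frac{1595}{4} + 4 = - \frac{1579}{4}$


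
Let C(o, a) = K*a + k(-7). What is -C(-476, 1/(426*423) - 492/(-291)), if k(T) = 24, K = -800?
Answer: 11611277128/8739603 ≈ 1328.6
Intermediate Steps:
C(o, a) = 24 - 800*a (C(o, a) = -800*a + 24 = 24 - 800*a)
-C(-476, 1/(426*423) - 492/(-291)) = -(24 - 800*(1/(426*423) - 492/(-291))) = -(24 - 800*((1/426)*(1/423) - 492*(-1/291))) = -(24 - 800*(1/180198 + 164/97)) = -(24 - 800*29552569/17479206) = -(24 - 11821027600/8739603) = -1*(-11611277128/8739603) = 11611277128/8739603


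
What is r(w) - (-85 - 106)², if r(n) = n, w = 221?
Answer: -36260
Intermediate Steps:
r(w) - (-85 - 106)² = 221 - (-85 - 106)² = 221 - 1*(-191)² = 221 - 1*36481 = 221 - 36481 = -36260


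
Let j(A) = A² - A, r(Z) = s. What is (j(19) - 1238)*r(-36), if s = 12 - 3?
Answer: -8064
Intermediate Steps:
s = 9
r(Z) = 9
(j(19) - 1238)*r(-36) = (19*(-1 + 19) - 1238)*9 = (19*18 - 1238)*9 = (342 - 1238)*9 = -896*9 = -8064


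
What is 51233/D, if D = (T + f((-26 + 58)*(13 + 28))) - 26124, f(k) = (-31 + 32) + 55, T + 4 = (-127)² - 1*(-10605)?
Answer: 51233/662 ≈ 77.391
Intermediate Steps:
T = 26730 (T = -4 + ((-127)² - 1*(-10605)) = -4 + (16129 + 10605) = -4 + 26734 = 26730)
f(k) = 56 (f(k) = 1 + 55 = 56)
D = 662 (D = (26730 + 56) - 26124 = 26786 - 26124 = 662)
51233/D = 51233/662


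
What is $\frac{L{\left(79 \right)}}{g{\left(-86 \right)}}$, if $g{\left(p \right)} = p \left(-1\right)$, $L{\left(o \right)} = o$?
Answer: $\frac{79}{86} \approx 0.9186$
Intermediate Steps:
$g{\left(p \right)} = - p$
$\frac{L{\left(79 \right)}}{g{\left(-86 \right)}} = \frac{79}{\left(-1\right) \left(-86\right)} = \frac{79}{86}$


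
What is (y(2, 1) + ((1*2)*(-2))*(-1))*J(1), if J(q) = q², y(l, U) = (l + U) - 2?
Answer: 5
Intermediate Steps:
y(l, U) = -2 + U + l (y(l, U) = (U + l) - 2 = -2 + U + l)
(y(2, 1) + ((1*2)*(-2))*(-1))*J(1) = ((-2 + 1 + 2) + ((1*2)*(-2))*(-1))*1² = (1 + (2*(-2))*(-1))*1 = (1 - 4*(-1))*1 = (1 + 4)*1 = 5*1 = 5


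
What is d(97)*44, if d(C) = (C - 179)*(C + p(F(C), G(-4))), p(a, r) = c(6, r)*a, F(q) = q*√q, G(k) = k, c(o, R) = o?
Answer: -349976 - 2099856*√97 ≈ -2.1031e+7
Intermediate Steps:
F(q) = q^(3/2)
p(a, r) = 6*a
d(C) = (-179 + C)*(C + 6*C^(3/2)) (d(C) = (C - 179)*(C + 6*C^(3/2)) = (-179 + C)*(C + 6*C^(3/2)))
d(97)*44 = (97² - 104178*√97 - 179*97 + 6*97^(5/2))*44 = (9409 - 104178*√97 - 17363 + 6*(9409*√97))*44 = (9409 - 104178*√97 - 17363 + 56454*√97)*44 = (-7954 - 47724*√97)*44 = -349976 - 2099856*√97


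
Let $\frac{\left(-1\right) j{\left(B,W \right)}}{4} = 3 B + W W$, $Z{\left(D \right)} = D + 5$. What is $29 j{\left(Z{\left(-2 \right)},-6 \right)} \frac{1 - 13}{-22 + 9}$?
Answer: $- \frac{62640}{13} \approx -4818.5$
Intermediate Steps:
$Z{\left(D \right)} = 5 + D$
$j{\left(B,W \right)} = - 12 B - 4 W^{2}$ ($j{\left(B,W \right)} = - 4 \left(3 B + W W\right) = - 4 \left(3 B + W^{2}\right) = - 4 \left(W^{2} + 3 B\right) = - 12 B - 4 W^{2}$)
$29 j{\left(Z{\left(-2 \right)},-6 \right)} \frac{1 - 13}{-22 + 9} = 29 \left(- 12 \left(5 - 2\right) - 4 \left(-6\right)^{2}\right) \frac{1 - 13}{-22 + 9} = 29 \left(\left(-12\right) 3 - 144\right) \left(- \frac{12}{-13}\right) = 29 \left(-36 - 144\right) \left(\left(-12\right) \left(- \frac{1}{13}\right)\right) = 29 \left(-180\right) \frac{12}{13} = \left(-5220\right) \frac{12}{13} = - \frac{62640}{13}$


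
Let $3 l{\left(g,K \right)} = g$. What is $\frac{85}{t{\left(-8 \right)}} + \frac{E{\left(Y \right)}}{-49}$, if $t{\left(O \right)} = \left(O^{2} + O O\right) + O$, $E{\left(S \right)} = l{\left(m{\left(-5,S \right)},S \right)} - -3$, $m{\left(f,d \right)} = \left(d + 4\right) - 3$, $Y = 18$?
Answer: $\frac{29}{56} \approx 0.51786$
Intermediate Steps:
$m{\left(f,d \right)} = 1 + d$ ($m{\left(f,d \right)} = \left(4 + d\right) - 3 = 1 + d$)
$l{\left(g,K \right)} = \frac{g}{3}$
$E{\left(S \right)} = \frac{10}{3} + \frac{S}{3}$ ($E{\left(S \right)} = \frac{1 + S}{3} - -3 = \left(\frac{1}{3} + \frac{S}{3}\right) + 3 = \frac{10}{3} + \frac{S}{3}$)
$t{\left(O \right)} = O + 2 O^{2}$ ($t{\left(O \right)} = \left(O^{2} + O^{2}\right) + O = 2 O^{2} + O = O + 2 O^{2}$)
$\frac{85}{t{\left(-8 \right)}} + \frac{E{\left(Y \right)}}{-49} = \frac{85}{\left(-8\right) \left(1 + 2 \left(-8\right)\right)} + \frac{\frac{10}{3} + \frac{1}{3} \cdot 18}{-49} = \frac{85}{\left(-8\right) \left(1 - 16\right)} + \left(\frac{10}{3} + 6\right) \left(- \frac{1}{49}\right) = \frac{85}{\left(-8\right) \left(-15\right)} + \frac{28}{3} \left(- \frac{1}{49}\right) = \frac{85}{120} - \frac{4}{21} = 85 \cdot \frac{1}{120} - \frac{4}{21} = \frac{17}{24} - \frac{4}{21} = \frac{29}{56}$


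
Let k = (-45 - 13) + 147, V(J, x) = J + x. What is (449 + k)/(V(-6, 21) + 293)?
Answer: 269/154 ≈ 1.7468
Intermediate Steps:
k = 89 (k = -58 + 147 = 89)
(449 + k)/(V(-6, 21) + 293) = (449 + 89)/((-6 + 21) + 293) = 538/(15 + 293) = 538/308 = 538*(1/308) = 269/154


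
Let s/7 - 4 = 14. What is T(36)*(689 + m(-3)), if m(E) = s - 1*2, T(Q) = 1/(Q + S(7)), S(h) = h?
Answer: 813/43 ≈ 18.907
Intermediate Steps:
s = 126 (s = 28 + 7*14 = 28 + 98 = 126)
T(Q) = 1/(7 + Q) (T(Q) = 1/(Q + 7) = 1/(7 + Q))
m(E) = 124 (m(E) = 126 - 1*2 = 126 - 2 = 124)
T(36)*(689 + m(-3)) = (689 + 124)/(7 + 36) = 813/43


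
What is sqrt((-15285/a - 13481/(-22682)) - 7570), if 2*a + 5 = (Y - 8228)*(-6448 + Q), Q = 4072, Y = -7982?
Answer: I*sqrt(231069858700551378399818454)/174719241862 ≈ 87.002*I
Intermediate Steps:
a = 38514955/2 (a = -5/2 + ((-7982 - 8228)*(-6448 + 4072))/2 = -5/2 + (-16210*(-2376))/2 = -5/2 + (1/2)*38514960 = -5/2 + 19257480 = 38514955/2 ≈ 1.9257e+7)
sqrt((-15285/a - 13481/(-22682)) - 7570) = sqrt((-15285/38514955/2 - 13481/(-22682)) - 7570) = sqrt((-15285*2/38514955 - 13481*(-1/22682)) - 7570) = sqrt((-6114/7702991 + 13481/22682) - 7570) = sqrt(103705343923/174719241862 - 7570) = sqrt(-1322520955551417/174719241862) = I*sqrt(231069858700551378399818454)/174719241862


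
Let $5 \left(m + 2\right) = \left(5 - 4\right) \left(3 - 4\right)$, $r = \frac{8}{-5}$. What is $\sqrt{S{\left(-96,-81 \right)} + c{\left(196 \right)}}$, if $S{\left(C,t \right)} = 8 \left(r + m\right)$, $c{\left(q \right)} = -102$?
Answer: $\frac{i \sqrt{3310}}{5} \approx 11.507 i$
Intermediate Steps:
$r = - \frac{8}{5}$ ($r = 8 \left(- \frac{1}{5}\right) = - \frac{8}{5} \approx -1.6$)
$m = - \frac{11}{5}$ ($m = -2 + \frac{\left(5 - 4\right) \left(3 - 4\right)}{5} = -2 + \frac{1 \left(-1\right)}{5} = -2 + \frac{1}{5} \left(-1\right) = -2 - \frac{1}{5} = - \frac{11}{5} \approx -2.2$)
$S{\left(C,t \right)} = - \frac{152}{5}$ ($S{\left(C,t \right)} = 8 \left(- \frac{8}{5} - \frac{11}{5}\right) = 8 \left(- \frac{19}{5}\right) = - \frac{152}{5}$)
$\sqrt{S{\left(-96,-81 \right)} + c{\left(196 \right)}} = \sqrt{- \frac{152}{5} - 102} = \sqrt{- \frac{662}{5}} = \frac{i \sqrt{3310}}{5}$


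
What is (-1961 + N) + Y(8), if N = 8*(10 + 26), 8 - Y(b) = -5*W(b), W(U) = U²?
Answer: -1345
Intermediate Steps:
Y(b) = 8 + 5*b² (Y(b) = 8 - (-5)*b² = 8 + 5*b²)
N = 288 (N = 8*36 = 288)
(-1961 + N) + Y(8) = (-1961 + 288) + (8 + 5*8²) = -1673 + (8 + 5*64) = -1673 + (8 + 320) = -1673 + 328 = -1345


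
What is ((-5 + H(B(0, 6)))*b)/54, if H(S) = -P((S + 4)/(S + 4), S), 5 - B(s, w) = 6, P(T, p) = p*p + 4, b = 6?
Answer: -10/9 ≈ -1.1111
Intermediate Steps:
P(T, p) = 4 + p² (P(T, p) = p² + 4 = 4 + p²)
B(s, w) = -1 (B(s, w) = 5 - 1*6 = 5 - 6 = -1)
H(S) = -4 - S² (H(S) = -(4 + S²) = -4 - S²)
((-5 + H(B(0, 6)))*b)/54 = ((-5 + (-4 - 1*(-1)²))*6)/54 = ((-5 + (-4 - 1*1))*6)*(1/54) = ((-5 + (-4 - 1))*6)*(1/54) = ((-5 - 5)*6)*(1/54) = -10*6*(1/54) = -60*1/54 = -10/9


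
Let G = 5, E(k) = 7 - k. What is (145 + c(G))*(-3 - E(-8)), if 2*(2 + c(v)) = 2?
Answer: -2592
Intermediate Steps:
c(v) = -1 (c(v) = -2 + (½)*2 = -2 + 1 = -1)
(145 + c(G))*(-3 - E(-8)) = (145 - 1)*(-3 - (7 - 1*(-8))) = 144*(-3 - (7 + 8)) = 144*(-3 - 1*15) = 144*(-3 - 15) = 144*(-18) = -2592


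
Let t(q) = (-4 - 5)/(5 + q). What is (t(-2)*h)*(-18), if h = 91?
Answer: 4914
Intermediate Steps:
t(q) = -9/(5 + q)
(t(-2)*h)*(-18) = (-9/(5 - 2)*91)*(-18) = (-9/3*91)*(-18) = (-9*⅓*91)*(-18) = -3*91*(-18) = -273*(-18) = 4914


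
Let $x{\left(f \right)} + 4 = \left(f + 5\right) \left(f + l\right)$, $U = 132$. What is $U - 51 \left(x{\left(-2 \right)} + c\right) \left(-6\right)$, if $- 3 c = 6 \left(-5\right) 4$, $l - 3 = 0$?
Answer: $12066$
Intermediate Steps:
$l = 3$ ($l = 3 + 0 = 3$)
$x{\left(f \right)} = -4 + \left(3 + f\right) \left(5 + f\right)$ ($x{\left(f \right)} = -4 + \left(f + 5\right) \left(f + 3\right) = -4 + \left(5 + f\right) \left(3 + f\right) = -4 + \left(3 + f\right) \left(5 + f\right)$)
$c = 40$ ($c = - \frac{6 \left(-5\right) 4}{3} = - \frac{\left(-30\right) 4}{3} = \left(- \frac{1}{3}\right) \left(-120\right) = 40$)
$U - 51 \left(x{\left(-2 \right)} + c\right) \left(-6\right) = 132 - 51 \left(\left(11 + \left(-2\right)^{2} + 8 \left(-2\right)\right) + 40\right) \left(-6\right) = 132 - 51 \left(\left(11 + 4 - 16\right) + 40\right) \left(-6\right) = 132 - 51 \left(-1 + 40\right) \left(-6\right) = 132 - 51 \cdot 39 \left(-6\right) = 132 - -11934 = 132 + 11934 = 12066$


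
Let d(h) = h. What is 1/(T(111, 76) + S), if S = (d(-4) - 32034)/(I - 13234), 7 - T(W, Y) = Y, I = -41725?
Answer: -54959/3760133 ≈ -0.014616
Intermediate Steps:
T(W, Y) = 7 - Y
S = 32038/54959 (S = (-4 - 32034)/(-41725 - 13234) = -32038/(-54959) = -32038*(-1/54959) = 32038/54959 ≈ 0.58294)
1/(T(111, 76) + S) = 1/((7 - 1*76) + 32038/54959) = 1/((7 - 76) + 32038/54959) = 1/(-69 + 32038/54959) = 1/(-3760133/54959) = -54959/3760133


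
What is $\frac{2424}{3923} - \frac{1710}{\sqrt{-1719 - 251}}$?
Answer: $\frac{2424}{3923} + \frac{171 i \sqrt{1970}}{197} \approx 0.61789 + 38.527 i$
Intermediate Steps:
$\frac{2424}{3923} - \frac{1710}{\sqrt{-1719 - 251}} = 2424 \cdot \frac{1}{3923} - \frac{1710}{\sqrt{-1970}} = \frac{2424}{3923} - \frac{1710}{i \sqrt{1970}} = \frac{2424}{3923} - 1710 \left(- \frac{i \sqrt{1970}}{1970}\right) = \frac{2424}{3923} + \frac{171 i \sqrt{1970}}{197}$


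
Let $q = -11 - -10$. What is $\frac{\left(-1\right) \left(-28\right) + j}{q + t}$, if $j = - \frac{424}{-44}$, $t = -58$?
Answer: $- \frac{414}{649} \approx -0.6379$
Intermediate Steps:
$j = \frac{106}{11}$ ($j = \left(-424\right) \left(- \frac{1}{44}\right) = \frac{106}{11} \approx 9.6364$)
$q = -1$ ($q = -11 + 10 = -1$)
$\frac{\left(-1\right) \left(-28\right) + j}{q + t} = \frac{\left(-1\right) \left(-28\right) + \frac{106}{11}}{-1 - 58} = \frac{28 + \frac{106}{11}}{-59} = \frac{414}{11} \left(- \frac{1}{59}\right) = - \frac{414}{649}$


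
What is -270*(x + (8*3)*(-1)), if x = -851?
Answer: 236250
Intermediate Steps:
-270*(x + (8*3)*(-1)) = -270*(-851 + (8*3)*(-1)) = -270*(-851 + 24*(-1)) = -270*(-851 - 24) = -270*(-875) = 236250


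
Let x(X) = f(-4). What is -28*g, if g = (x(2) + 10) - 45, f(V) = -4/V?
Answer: 952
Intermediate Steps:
x(X) = 1 (x(X) = -4/(-4) = -4*(-1/4) = 1)
g = -34 (g = (1 + 10) - 45 = 11 - 45 = -34)
-28*g = -28*(-34) = 952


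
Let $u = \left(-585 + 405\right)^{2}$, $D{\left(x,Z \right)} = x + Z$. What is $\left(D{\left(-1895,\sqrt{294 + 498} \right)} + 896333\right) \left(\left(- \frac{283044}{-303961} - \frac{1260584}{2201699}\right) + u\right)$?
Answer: $\frac{19394378587935579621816}{669230629739} + \frac{130099874477172792 \sqrt{22}}{669230629739} \approx 2.8981 \cdot 10^{10}$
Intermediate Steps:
$D{\left(x,Z \right)} = Z + x$
$u = 32400$ ($u = \left(-180\right)^{2} = 32400$)
$\left(D{\left(-1895,\sqrt{294 + 498} \right)} + 896333\right) \left(\left(- \frac{283044}{-303961} - \frac{1260584}{2201699}\right) + u\right) = \left(\left(\sqrt{294 + 498} - 1895\right) + 896333\right) \left(\left(- \frac{283044}{-303961} - \frac{1260584}{2201699}\right) + 32400\right) = \left(\left(\sqrt{792} - 1895\right) + 896333\right) \left(\left(\left(-283044\right) \left(- \frac{1}{303961}\right) - \frac{1260584}{2201699}\right) + 32400\right) = \left(\left(6 \sqrt{22} - 1895\right) + 896333\right) \left(\left(\frac{283044}{303961} - \frac{1260584}{2201699}\right) + 32400\right) = \left(\left(-1895 + 6 \sqrt{22}\right) + 896333\right) \left(\frac{240009318532}{669230629739} + 32400\right) = \left(894438 + 6 \sqrt{22}\right) \frac{21683312412862132}{669230629739} = \frac{19394378587935579621816}{669230629739} + \frac{130099874477172792 \sqrt{22}}{669230629739}$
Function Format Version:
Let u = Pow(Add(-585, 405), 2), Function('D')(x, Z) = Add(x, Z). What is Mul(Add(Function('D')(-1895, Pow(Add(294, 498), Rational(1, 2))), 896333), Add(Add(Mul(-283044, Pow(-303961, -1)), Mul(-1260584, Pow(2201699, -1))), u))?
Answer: Add(Rational(19394378587935579621816, 669230629739), Mul(Rational(130099874477172792, 669230629739), Pow(22, Rational(1, 2)))) ≈ 2.8981e+10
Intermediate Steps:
Function('D')(x, Z) = Add(Z, x)
u = 32400 (u = Pow(-180, 2) = 32400)
Mul(Add(Function('D')(-1895, Pow(Add(294, 498), Rational(1, 2))), 896333), Add(Add(Mul(-283044, Pow(-303961, -1)), Mul(-1260584, Pow(2201699, -1))), u)) = Mul(Add(Add(Pow(Add(294, 498), Rational(1, 2)), -1895), 896333), Add(Add(Mul(-283044, Pow(-303961, -1)), Mul(-1260584, Pow(2201699, -1))), 32400)) = Mul(Add(Add(Pow(792, Rational(1, 2)), -1895), 896333), Add(Add(Mul(-283044, Rational(-1, 303961)), Mul(-1260584, Rational(1, 2201699))), 32400)) = Mul(Add(Add(Mul(6, Pow(22, Rational(1, 2))), -1895), 896333), Add(Add(Rational(283044, 303961), Rational(-1260584, 2201699)), 32400)) = Mul(Add(Add(-1895, Mul(6, Pow(22, Rational(1, 2)))), 896333), Add(Rational(240009318532, 669230629739), 32400)) = Mul(Add(894438, Mul(6, Pow(22, Rational(1, 2)))), Rational(21683312412862132, 669230629739)) = Add(Rational(19394378587935579621816, 669230629739), Mul(Rational(130099874477172792, 669230629739), Pow(22, Rational(1, 2))))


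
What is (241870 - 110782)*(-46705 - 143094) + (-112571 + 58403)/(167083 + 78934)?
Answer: -6120994309118472/246017 ≈ -2.4880e+10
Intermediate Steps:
(241870 - 110782)*(-46705 - 143094) + (-112571 + 58403)/(167083 + 78934) = 131088*(-189799) - 54168/246017 = -24880371312 - 54168*1/246017 = -24880371312 - 54168/246017 = -6120994309118472/246017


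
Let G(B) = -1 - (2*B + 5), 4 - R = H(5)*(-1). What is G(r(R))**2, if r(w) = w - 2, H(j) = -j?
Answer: 0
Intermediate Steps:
R = -1 (R = 4 - (-1*5)*(-1) = 4 - (-5)*(-1) = 4 - 1*5 = 4 - 5 = -1)
r(w) = -2 + w
G(B) = -6 - 2*B (G(B) = -1 - (5 + 2*B) = -1 + (-5 - 2*B) = -6 - 2*B)
G(r(R))**2 = (-6 - 2*(-2 - 1))**2 = (-6 - 2*(-3))**2 = (-6 + 6)**2 = 0**2 = 0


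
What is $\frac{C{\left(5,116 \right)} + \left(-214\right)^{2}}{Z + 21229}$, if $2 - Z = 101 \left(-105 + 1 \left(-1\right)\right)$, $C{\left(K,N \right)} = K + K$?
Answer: $\frac{45806}{31937} \approx 1.4343$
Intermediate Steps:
$C{\left(K,N \right)} = 2 K$
$Z = 10708$ ($Z = 2 - 101 \left(-105 + 1 \left(-1\right)\right) = 2 - 101 \left(-105 - 1\right) = 2 - 101 \left(-106\right) = 2 - -10706 = 2 + 10706 = 10708$)
$\frac{C{\left(5,116 \right)} + \left(-214\right)^{2}}{Z + 21229} = \frac{2 \cdot 5 + \left(-214\right)^{2}}{10708 + 21229} = \frac{10 + 45796}{31937} = 45806 \cdot \frac{1}{31937} = \frac{45806}{31937}$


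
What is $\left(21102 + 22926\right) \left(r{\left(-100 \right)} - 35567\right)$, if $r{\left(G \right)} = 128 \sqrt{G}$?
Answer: $-1565943876 + 56355840 i \approx -1.5659 \cdot 10^{9} + 5.6356 \cdot 10^{7} i$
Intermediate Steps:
$\left(21102 + 22926\right) \left(r{\left(-100 \right)} - 35567\right) = \left(21102 + 22926\right) \left(128 \sqrt{-100} - 35567\right) = 44028 \left(128 \cdot 10 i - 35567\right) = 44028 \left(1280 i - 35567\right) = 44028 \left(-35567 + 1280 i\right) = -1565943876 + 56355840 i$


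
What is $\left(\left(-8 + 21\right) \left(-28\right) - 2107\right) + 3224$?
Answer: $753$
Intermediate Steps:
$\left(\left(-8 + 21\right) \left(-28\right) - 2107\right) + 3224 = \left(13 \left(-28\right) - 2107\right) + 3224 = \left(-364 - 2107\right) + 3224 = -2471 + 3224 = 753$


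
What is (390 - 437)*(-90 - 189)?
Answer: 13113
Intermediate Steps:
(390 - 437)*(-90 - 189) = -47*(-279) = 13113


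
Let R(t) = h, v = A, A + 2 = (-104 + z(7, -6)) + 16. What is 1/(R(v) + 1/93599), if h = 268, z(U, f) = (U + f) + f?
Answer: 93599/25084533 ≈ 0.0037313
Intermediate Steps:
z(U, f) = U + 2*f
A = -95 (A = -2 + ((-104 + (7 + 2*(-6))) + 16) = -2 + ((-104 + (7 - 12)) + 16) = -2 + ((-104 - 5) + 16) = -2 + (-109 + 16) = -2 - 93 = -95)
v = -95
R(t) = 268
1/(R(v) + 1/93599) = 1/(268 + 1/93599) = 1/(25084533/93599) = 93599/25084533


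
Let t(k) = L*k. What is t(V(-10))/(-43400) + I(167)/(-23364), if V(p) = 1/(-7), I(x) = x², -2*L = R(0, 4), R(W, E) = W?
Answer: -27889/23364 ≈ -1.1937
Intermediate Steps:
L = 0 (L = -½*0 = 0)
V(p) = -⅐
t(k) = 0 (t(k) = 0*k = 0)
t(V(-10))/(-43400) + I(167)/(-23364) = 0/(-43400) + 167²/(-23364) = 0*(-1/43400) + 27889*(-1/23364) = 0 - 27889/23364 = -27889/23364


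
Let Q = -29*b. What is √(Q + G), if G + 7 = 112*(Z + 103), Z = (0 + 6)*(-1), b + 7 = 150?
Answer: √6710 ≈ 81.915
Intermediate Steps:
b = 143 (b = -7 + 150 = 143)
Z = -6 (Z = 6*(-1) = -6)
Q = -4147 (Q = -29*143 = -4147)
G = 10857 (G = -7 + 112*(-6 + 103) = -7 + 112*97 = -7 + 10864 = 10857)
√(Q + G) = √(-4147 + 10857) = √6710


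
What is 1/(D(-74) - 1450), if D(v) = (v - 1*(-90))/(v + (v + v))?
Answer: -111/160958 ≈ -0.00068962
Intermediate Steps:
D(v) = (90 + v)/(3*v) (D(v) = (v + 90)/(v + 2*v) = (90 + v)/((3*v)) = (90 + v)*(1/(3*v)) = (90 + v)/(3*v))
1/(D(-74) - 1450) = 1/((1/3)*(90 - 74)/(-74) - 1450) = 1/((1/3)*(-1/74)*16 - 1450) = 1/(-8/111 - 1450) = 1/(-160958/111) = -111/160958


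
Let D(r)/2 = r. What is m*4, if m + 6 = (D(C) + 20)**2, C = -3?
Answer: 760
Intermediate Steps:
D(r) = 2*r
m = 190 (m = -6 + (2*(-3) + 20)**2 = -6 + (-6 + 20)**2 = -6 + 14**2 = -6 + 196 = 190)
m*4 = 190*4 = 760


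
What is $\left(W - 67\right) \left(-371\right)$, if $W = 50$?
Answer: $6307$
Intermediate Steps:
$\left(W - 67\right) \left(-371\right) = \left(50 - 67\right) \left(-371\right) = \left(-17\right) \left(-371\right) = 6307$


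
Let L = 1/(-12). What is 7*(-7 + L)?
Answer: -595/12 ≈ -49.583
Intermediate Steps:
L = -1/12 ≈ -0.083333
7*(-7 + L) = 7*(-7 - 1/12) = 7*(-85/12) = -595/12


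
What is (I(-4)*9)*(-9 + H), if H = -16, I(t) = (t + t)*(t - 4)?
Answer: -14400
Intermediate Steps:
I(t) = 2*t*(-4 + t) (I(t) = (2*t)*(-4 + t) = 2*t*(-4 + t))
(I(-4)*9)*(-9 + H) = ((2*(-4)*(-4 - 4))*9)*(-9 - 16) = ((2*(-4)*(-8))*9)*(-25) = (64*9)*(-25) = 576*(-25) = -14400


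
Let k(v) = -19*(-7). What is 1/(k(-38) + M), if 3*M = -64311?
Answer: -1/21304 ≈ -4.6940e-5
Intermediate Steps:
M = -21437 (M = (1/3)*(-64311) = -21437)
k(v) = 133
1/(k(-38) + M) = 1/(133 - 21437) = 1/(-21304) = -1/21304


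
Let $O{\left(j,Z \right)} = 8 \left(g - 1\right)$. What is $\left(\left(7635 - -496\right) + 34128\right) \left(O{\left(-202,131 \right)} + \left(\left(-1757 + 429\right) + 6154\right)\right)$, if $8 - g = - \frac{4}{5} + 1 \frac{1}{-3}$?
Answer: $\frac{3100373794}{15} \approx 2.0669 \cdot 10^{8}$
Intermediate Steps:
$g = \frac{137}{15}$ ($g = 8 - \left(- \frac{4}{5} + 1 \frac{1}{-3}\right) = 8 - \left(\left(-4\right) \frac{1}{5} + 1 \left(- \frac{1}{3}\right)\right) = 8 - \left(- \frac{4}{5} - \frac{1}{3}\right) = 8 - - \frac{17}{15} = 8 + \frac{17}{15} = \frac{137}{15} \approx 9.1333$)
$O{\left(j,Z \right)} = \frac{976}{15}$ ($O{\left(j,Z \right)} = 8 \left(\frac{137}{15} - 1\right) = 8 \cdot \frac{122}{15} = \frac{976}{15}$)
$\left(\left(7635 - -496\right) + 34128\right) \left(O{\left(-202,131 \right)} + \left(\left(-1757 + 429\right) + 6154\right)\right) = \left(\left(7635 - -496\right) + 34128\right) \left(\frac{976}{15} + \left(\left(-1757 + 429\right) + 6154\right)\right) = \left(\left(7635 + 496\right) + 34128\right) \left(\frac{976}{15} + \left(-1328 + 6154\right)\right) = \left(8131 + 34128\right) \left(\frac{976}{15} + 4826\right) = 42259 \cdot \frac{73366}{15} = \frac{3100373794}{15}$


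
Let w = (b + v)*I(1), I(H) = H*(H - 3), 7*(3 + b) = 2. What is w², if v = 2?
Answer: 100/49 ≈ 2.0408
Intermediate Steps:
b = -19/7 (b = -3 + (⅐)*2 = -3 + 2/7 = -19/7 ≈ -2.7143)
I(H) = H*(-3 + H)
w = 10/7 (w = (-19/7 + 2)*(1*(-3 + 1)) = -5*(-2)/7 = -5/7*(-2) = 10/7 ≈ 1.4286)
w² = (10/7)² = 100/49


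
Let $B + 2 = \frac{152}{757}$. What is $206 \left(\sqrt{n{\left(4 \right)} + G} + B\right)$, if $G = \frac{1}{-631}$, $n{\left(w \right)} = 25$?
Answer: $- \frac{280572}{757} + \frac{206 \sqrt{9953394}}{631} \approx 659.33$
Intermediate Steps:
$B = - \frac{1362}{757}$ ($B = -2 + \frac{152}{757} = - \frac{1362}{757} \approx -1.7992$)
$G = - \frac{1}{631} \approx -0.0015848$
$206 \left(\sqrt{n{\left(4 \right)} + G} + B\right) = 206 \left(\sqrt{25 - \frac{1}{631}} - \frac{1362}{757}\right) = 206 \left(\sqrt{\frac{15774}{631}} - \frac{1362}{757}\right) = 206 \left(\frac{\sqrt{9953394}}{631} - \frac{1362}{757}\right) = 206 \left(- \frac{1362}{757} + \frac{\sqrt{9953394}}{631}\right) = - \frac{280572}{757} + \frac{206 \sqrt{9953394}}{631}$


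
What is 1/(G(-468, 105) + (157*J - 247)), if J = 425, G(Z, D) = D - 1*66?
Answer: 1/66517 ≈ 1.5034e-5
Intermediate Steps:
G(Z, D) = -66 + D (G(Z, D) = D - 66 = -66 + D)
1/(G(-468, 105) + (157*J - 247)) = 1/((-66 + 105) + (157*425 - 247)) = 1/(39 + (66725 - 247)) = 1/(39 + 66478) = 1/66517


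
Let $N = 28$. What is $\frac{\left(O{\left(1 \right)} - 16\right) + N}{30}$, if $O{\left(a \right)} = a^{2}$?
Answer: $\frac{13}{30} \approx 0.43333$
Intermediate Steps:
$\frac{\left(O{\left(1 \right)} - 16\right) + N}{30} = \frac{\left(1^{2} - 16\right) + 28}{30} = \frac{\left(1 - 16\right) + 28}{30} = \frac{-15 + 28}{30} = \frac{1}{30} \cdot 13 = \frac{13}{30}$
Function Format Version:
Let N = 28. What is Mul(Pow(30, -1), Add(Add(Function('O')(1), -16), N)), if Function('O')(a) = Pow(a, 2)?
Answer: Rational(13, 30) ≈ 0.43333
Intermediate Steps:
Mul(Pow(30, -1), Add(Add(Function('O')(1), -16), N)) = Mul(Pow(30, -1), Add(Add(Pow(1, 2), -16), 28)) = Mul(Rational(1, 30), Add(Add(1, -16), 28)) = Mul(Rational(1, 30), Add(-15, 28)) = Mul(Rational(1, 30), 13) = Rational(13, 30)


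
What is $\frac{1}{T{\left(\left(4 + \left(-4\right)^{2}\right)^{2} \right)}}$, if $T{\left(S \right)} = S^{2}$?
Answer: $\frac{1}{160000} \approx 6.25 \cdot 10^{-6}$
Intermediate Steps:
$\frac{1}{T{\left(\left(4 + \left(-4\right)^{2}\right)^{2} \right)}} = \frac{1}{\left(\left(4 + \left(-4\right)^{2}\right)^{2}\right)^{2}} = \frac{1}{\left(\left(4 + 16\right)^{2}\right)^{2}} = \frac{1}{\left(20^{2}\right)^{2}} = \frac{1}{400^{2}} = \frac{1}{160000}$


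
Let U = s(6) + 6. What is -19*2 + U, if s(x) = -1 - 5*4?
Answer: -53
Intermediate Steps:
s(x) = -21 (s(x) = -1 - 20 = -21)
U = -15 (U = -21 + 6 = -15)
-19*2 + U = -19*2 - 15 = -38 - 15 = -53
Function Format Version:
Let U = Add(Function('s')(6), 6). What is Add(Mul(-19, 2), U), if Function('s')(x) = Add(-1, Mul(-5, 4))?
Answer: -53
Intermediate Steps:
Function('s')(x) = -21 (Function('s')(x) = Add(-1, -20) = -21)
U = -15 (U = Add(-21, 6) = -15)
Add(Mul(-19, 2), U) = Add(Mul(-19, 2), -15) = Add(-38, -15) = -53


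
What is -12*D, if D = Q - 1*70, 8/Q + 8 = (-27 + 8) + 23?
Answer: 864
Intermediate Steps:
Q = -2 (Q = 8/(-8 + ((-27 + 8) + 23)) = 8/(-8 + (-19 + 23)) = 8/(-8 + 4) = 8/(-4) = 8*(-1/4) = -2)
D = -72 (D = -2 - 1*70 = -2 - 70 = -72)
-12*D = -12*(-72) = 864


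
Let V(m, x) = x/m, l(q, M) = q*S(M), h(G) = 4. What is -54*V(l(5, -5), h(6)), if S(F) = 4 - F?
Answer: -24/5 ≈ -4.8000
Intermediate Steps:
l(q, M) = q*(4 - M)
-54*V(l(5, -5), h(6)) = -216/(5*(4 - 1*(-5))) = -216/(5*(4 + 5)) = -216/(5*9) = -216/45 = -54*4/45 = -24/5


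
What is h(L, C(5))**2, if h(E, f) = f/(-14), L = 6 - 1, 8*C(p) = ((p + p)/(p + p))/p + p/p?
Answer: 9/78400 ≈ 0.00011480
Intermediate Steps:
C(p) = 1/8 + 1/(8*p) (C(p) = (((p + p)/(p + p))/p + p/p)/8 = (((2*p)/((2*p)))/p + 1)/8 = (((2*p)*(1/(2*p)))/p + 1)/8 = (1/p + 1)/8 = (1 + 1/p)/8 = 1/8 + 1/(8*p))
L = 5
h(E, f) = -f/14 (h(E, f) = f*(-1/14) = -f/14)
h(L, C(5))**2 = (-(1 + 5)/(112*5))**2 = (-6/(112*5))**2 = (-1/14*3/20)**2 = (-3/280)**2 = 9/78400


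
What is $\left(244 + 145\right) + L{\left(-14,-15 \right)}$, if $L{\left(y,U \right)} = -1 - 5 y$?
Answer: $458$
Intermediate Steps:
$\left(244 + 145\right) + L{\left(-14,-15 \right)} = \left(244 + 145\right) - -69 = 389 + \left(-1 + 70\right) = 389 + 69 = 458$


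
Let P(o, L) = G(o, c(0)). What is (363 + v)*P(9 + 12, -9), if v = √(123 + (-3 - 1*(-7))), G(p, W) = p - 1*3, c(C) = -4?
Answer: 6534 + 18*√127 ≈ 6736.9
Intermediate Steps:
G(p, W) = -3 + p (G(p, W) = p - 3 = -3 + p)
P(o, L) = -3 + o
v = √127 (v = √(123 + (-3 + 7)) = √(123 + 4) = √127 ≈ 11.269)
(363 + v)*P(9 + 12, -9) = (363 + √127)*(-3 + (9 + 12)) = (363 + √127)*(-3 + 21) = (363 + √127)*18 = 6534 + 18*√127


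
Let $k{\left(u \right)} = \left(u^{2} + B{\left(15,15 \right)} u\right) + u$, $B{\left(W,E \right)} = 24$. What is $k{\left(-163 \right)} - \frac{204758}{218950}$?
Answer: $\frac{2462428271}{109475} \approx 22493.0$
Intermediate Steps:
$k{\left(u \right)} = u^{2} + 25 u$ ($k{\left(u \right)} = \left(u^{2} + 24 u\right) + u = u^{2} + 25 u$)
$k{\left(-163 \right)} - \frac{204758}{218950} = - 163 \left(25 - 163\right) - \frac{204758}{218950} = \left(-163\right) \left(-138\right) - 204758 \cdot \frac{1}{218950} = 22494 - \frac{102379}{109475} = \frac{2462428271}{109475}$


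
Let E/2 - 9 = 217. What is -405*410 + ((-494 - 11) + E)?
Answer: -166103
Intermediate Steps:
E = 452 (E = 18 + 2*217 = 18 + 434 = 452)
-405*410 + ((-494 - 11) + E) = -405*410 + ((-494 - 11) + 452) = -166050 + (-505 + 452) = -166050 - 53 = -166103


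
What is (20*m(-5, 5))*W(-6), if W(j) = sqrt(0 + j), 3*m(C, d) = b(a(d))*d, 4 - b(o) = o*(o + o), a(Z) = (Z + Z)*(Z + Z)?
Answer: -1999600*I*sqrt(6)/3 ≈ -1.6327e+6*I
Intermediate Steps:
a(Z) = 4*Z**2 (a(Z) = (2*Z)*(2*Z) = 4*Z**2)
b(o) = 4 - 2*o**2 (b(o) = 4 - o*(o + o) = 4 - o*2*o = 4 - 2*o**2)
m(C, d) = d*(4 - 32*d**4)/3 (m(C, d) = ((4 - 2*16*d**4)*d)/3 = ((4 - 32*d**4)*d)/3 = (d*(4 - 32*d**4))/3 = d*(4 - 32*d**4)/3)
W(j) = sqrt(j)
(20*m(-5, 5))*W(-6) = (20*((4/3)*5*(1 - 8*5**4)))*sqrt(-6) = (20*((4/3)*5*(1 - 8*625)))*(I*sqrt(6)) = (20*((4/3)*5*(1 - 5000)))*(I*sqrt(6)) = (20*((4/3)*5*(-4999)))*(I*sqrt(6)) = (20*(-99980/3))*(I*sqrt(6)) = -1999600*I*sqrt(6)/3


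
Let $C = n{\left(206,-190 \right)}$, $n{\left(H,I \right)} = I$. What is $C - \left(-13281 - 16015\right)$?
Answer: $29106$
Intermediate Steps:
$C = -190$
$C - \left(-13281 - 16015\right) = -190 - \left(-13281 - 16015\right) = -190 - -29296 = -190 + 29296 = 29106$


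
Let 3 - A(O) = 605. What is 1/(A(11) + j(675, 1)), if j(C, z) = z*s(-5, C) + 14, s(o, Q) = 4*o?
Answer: -1/608 ≈ -0.0016447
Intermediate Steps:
j(C, z) = 14 - 20*z (j(C, z) = z*(4*(-5)) + 14 = z*(-20) + 14 = -20*z + 14 = 14 - 20*z)
A(O) = -602 (A(O) = 3 - 1*605 = 3 - 605 = -602)
1/(A(11) + j(675, 1)) = 1/(-602 + (14 - 20*1)) = 1/(-602 + (14 - 20)) = 1/(-602 - 6) = 1/(-608) = -1/608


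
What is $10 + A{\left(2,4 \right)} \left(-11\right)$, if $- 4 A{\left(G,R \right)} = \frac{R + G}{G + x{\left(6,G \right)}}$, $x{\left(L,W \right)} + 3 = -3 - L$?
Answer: $\frac{167}{20} \approx 8.35$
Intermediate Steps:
$x{\left(L,W \right)} = -6 - L$ ($x{\left(L,W \right)} = -3 - \left(3 + L\right) = -6 - L$)
$A{\left(G,R \right)} = - \frac{G + R}{4 \left(-12 + G\right)}$ ($A{\left(G,R \right)} = - \frac{\left(R + G\right) \frac{1}{G - 12}}{4} = - \frac{\left(G + R\right) \frac{1}{G - 12}}{4} = - \frac{\left(G + R\right) \frac{1}{-12 + G}}{4} = - \frac{\frac{1}{-12 + G} \left(G + R\right)}{4} = - \frac{G + R}{4 \left(-12 + G\right)}$)
$10 + A{\left(2,4 \right)} \left(-11\right) = 10 + \frac{\left(-1\right) 2 - 4}{4 \left(-12 + 2\right)} \left(-11\right) = 10 + \frac{-2 - 4}{4 \left(-10\right)} \left(-11\right) = 10 + \frac{1}{4} \left(- \frac{1}{10}\right) \left(-6\right) \left(-11\right) = 10 + \frac{3}{20} \left(-11\right) = 10 - \frac{33}{20} = \frac{167}{20}$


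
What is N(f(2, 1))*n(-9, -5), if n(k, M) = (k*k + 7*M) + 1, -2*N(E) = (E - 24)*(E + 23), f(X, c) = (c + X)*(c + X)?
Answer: 11280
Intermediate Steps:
f(X, c) = (X + c)**2 (f(X, c) = (X + c)*(X + c) = (X + c)**2)
N(E) = -(-24 + E)*(23 + E)/2 (N(E) = -(E - 24)*(E + 23)/2 = -(-24 + E)*(23 + E)/2)
n(k, M) = 1 + k**2 + 7*M (n(k, M) = (k**2 + 7*M) + 1 = 1 + k**2 + 7*M)
N(f(2, 1))*n(-9, -5) = (276 + (2 + 1)**2/2 - (2 + 1)**4/2)*(1 + (-9)**2 + 7*(-5)) = (276 + (1/2)*3**2 - (3**2)**2/2)*(1 + 81 - 35) = (276 + (1/2)*9 - 1/2*9**2)*47 = (276 + 9/2 - 1/2*81)*47 = (276 + 9/2 - 81/2)*47 = 240*47 = 11280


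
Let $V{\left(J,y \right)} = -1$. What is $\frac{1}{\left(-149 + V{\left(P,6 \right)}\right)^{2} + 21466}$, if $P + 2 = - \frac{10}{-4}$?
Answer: $\frac{1}{43966} \approx 2.2745 \cdot 10^{-5}$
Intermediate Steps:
$P = \frac{1}{2}$ ($P = -2 - \frac{10}{-4} = -2 - - \frac{5}{2} = -2 + \frac{5}{2} = \frac{1}{2} \approx 0.5$)
$\frac{1}{\left(-149 + V{\left(P,6 \right)}\right)^{2} + 21466} = \frac{1}{\left(-149 - 1\right)^{2} + 21466} = \frac{1}{\left(-150\right)^{2} + 21466} = \frac{1}{22500 + 21466} = \frac{1}{43966}$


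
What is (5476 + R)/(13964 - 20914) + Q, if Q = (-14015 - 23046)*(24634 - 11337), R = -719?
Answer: -3424960817907/6950 ≈ -4.9280e+8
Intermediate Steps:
Q = -492800117 (Q = -37061*13297 = -492800117)
(5476 + R)/(13964 - 20914) + Q = (5476 - 719)/(13964 - 20914) - 492800117 = 4757/(-6950) - 492800117 = 4757*(-1/6950) - 492800117 = -4757/6950 - 492800117 = -3424960817907/6950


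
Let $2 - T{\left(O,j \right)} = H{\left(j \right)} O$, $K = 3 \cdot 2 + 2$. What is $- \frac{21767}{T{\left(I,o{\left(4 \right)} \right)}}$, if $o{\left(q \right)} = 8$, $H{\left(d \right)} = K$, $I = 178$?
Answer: $\frac{21767}{1422} \approx 15.307$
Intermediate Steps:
$K = 8$ ($K = 6 + 2 = 8$)
$H{\left(d \right)} = 8$
$T{\left(O,j \right)} = 2 - 8 O$
$- \frac{21767}{T{\left(I,o{\left(4 \right)} \right)}} = - \frac{21767}{2 - 1424} = - \frac{21767}{-1422} = \left(-21767\right) \left(- \frac{1}{1422}\right) = \frac{21767}{1422}$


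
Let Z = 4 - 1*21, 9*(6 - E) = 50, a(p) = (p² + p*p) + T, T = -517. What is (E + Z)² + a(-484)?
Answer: 37929796/81 ≈ 4.6827e+5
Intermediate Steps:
a(p) = -517 + 2*p² (a(p) = (p² + p*p) - 517 = (p² + p²) - 517 = 2*p² - 517 = -517 + 2*p²)
E = 4/9 (E = 6 - ⅑*50 = 6 - 50/9 = 4/9 ≈ 0.44444)
Z = -17 (Z = 4 - 21 = -17)
(E + Z)² + a(-484) = (4/9 - 17)² + (-517 + 2*(-484)²) = (-149/9)² + (-517 + 2*234256) = 22201/81 + (-517 + 468512) = 22201/81 + 467995 = 37929796/81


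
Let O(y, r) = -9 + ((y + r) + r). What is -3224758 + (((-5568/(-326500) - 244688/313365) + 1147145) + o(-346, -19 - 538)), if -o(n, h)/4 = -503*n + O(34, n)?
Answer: -14176059453477409/5115683625 ≈ -2.7711e+6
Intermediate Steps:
O(y, r) = -9 + y + 2*r (O(y, r) = -9 + ((r + y) + r) = -9 + (y + 2*r) = -9 + y + 2*r)
o(n, h) = -100 + 2004*n (o(n, h) = -4*(-503*n + (-9 + 34 + 2*n)) = -4*(-503*n + (25 + 2*n)) = -4*(25 - 501*n) = -100 + 2004*n)
-3224758 + (((-5568/(-326500) - 244688/313365) + 1147145) + o(-346, -19 - 538)) = -3224758 + (((-5568/(-326500) - 244688/313365) + 1147145) + (-100 + 2004*(-346))) = -3224758 + (((-5568*(-1/326500) - 244688*1/313365) + 1147145) + (-100 - 693384)) = -3224758 + (((1392/81625 - 244688/313365) + 1147145) - 693484) = -3224758 + ((-3907290784/5115683625 + 1147145) - 693484) = -3224758 + (5868426984709841/5115683625 - 693484) = -3224758 + 2320782241710341/5115683625 = -14176059453477409/5115683625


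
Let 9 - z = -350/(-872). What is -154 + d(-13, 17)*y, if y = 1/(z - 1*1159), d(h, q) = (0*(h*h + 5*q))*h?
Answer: -154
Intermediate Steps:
z = 3749/436 (z = 9 - (-350)/(-872) = 9 - (-350)*(-1)/872 = 9 - 1*175/436 = 9 - 175/436 = 3749/436 ≈ 8.5986)
d(h, q) = 0 (d(h, q) = (0*(h² + 5*q))*h = 0*h = 0)
y = -436/501575 (y = 1/(3749/436 - 1*1159) = 1/(3749/436 - 1159) = 1/(-501575/436) = -436/501575 ≈ -0.00086926)
-154 + d(-13, 17)*y = -154 + 0*(-436/501575) = -154 + 0 = -154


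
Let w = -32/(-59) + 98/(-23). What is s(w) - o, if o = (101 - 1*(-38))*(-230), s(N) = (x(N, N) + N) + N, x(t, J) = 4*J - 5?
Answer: 43346229/1357 ≈ 31943.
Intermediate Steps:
x(t, J) = -5 + 4*J
w = -5046/1357 (w = -32*(-1/59) + 98*(-1/23) = 32/59 - 98/23 = -5046/1357 ≈ -3.7185)
s(N) = -5 + 6*N (s(N) = ((-5 + 4*N) + N) + N = (-5 + 5*N) + N = -5 + 6*N)
o = -31970 (o = (101 + 38)*(-230) = 139*(-230) = -31970)
s(w) - o = (-5 + 6*(-5046/1357)) - 1*(-31970) = (-5 - 30276/1357) + 31970 = -37061/1357 + 31970 = 43346229/1357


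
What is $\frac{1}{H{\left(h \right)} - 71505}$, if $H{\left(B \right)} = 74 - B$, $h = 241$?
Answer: $- \frac{1}{71672} \approx -1.3952 \cdot 10^{-5}$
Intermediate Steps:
$\frac{1}{H{\left(h \right)} - 71505} = \frac{1}{\left(74 - 241\right) - 71505} = \frac{1}{-167 - 71505} = \frac{1}{-71672} = - \frac{1}{71672}$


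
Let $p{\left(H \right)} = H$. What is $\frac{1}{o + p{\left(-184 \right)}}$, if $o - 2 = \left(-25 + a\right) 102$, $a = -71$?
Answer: $- \frac{1}{9974} \approx -0.00010026$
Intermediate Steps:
$o = -9790$ ($o = 2 + \left(-25 - 71\right) 102 = 2 - 9792 = -9790$)
$\frac{1}{o + p{\left(-184 \right)}} = \frac{1}{-9790 - 184} = \frac{1}{-9974} = - \frac{1}{9974}$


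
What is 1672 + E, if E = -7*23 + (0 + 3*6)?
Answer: 1529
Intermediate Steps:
E = -143 (E = -161 + (0 + 18) = -161 + 18 = -143)
1672 + E = 1672 - 143 = 1529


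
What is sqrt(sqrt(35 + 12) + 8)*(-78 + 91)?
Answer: 13*sqrt(8 + sqrt(47)) ≈ 50.106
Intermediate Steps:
sqrt(sqrt(35 + 12) + 8)*(-78 + 91) = sqrt(sqrt(47) + 8)*13 = sqrt(8 + sqrt(47))*13 = 13*sqrt(8 + sqrt(47))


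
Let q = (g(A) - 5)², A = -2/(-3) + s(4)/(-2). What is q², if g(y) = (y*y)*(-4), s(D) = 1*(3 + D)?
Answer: 12444741136/6561 ≈ 1.8968e+6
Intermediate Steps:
s(D) = 3 + D
A = -17/6 (A = -2/(-3) + (3 + 4)/(-2) = -2*(-⅓) + 7*(-½) = ⅔ - 7/2 = -17/6 ≈ -2.8333)
g(y) = -4*y² (g(y) = y²*(-4) = -4*y²)
q = 111556/81 (q = (-4*(-17/6)² - 5)² = (-4*289/36 - 5)² = (-289/9 - 5)² = (-334/9)² = 111556/81 ≈ 1377.2)
q² = (111556/81)² = 12444741136/6561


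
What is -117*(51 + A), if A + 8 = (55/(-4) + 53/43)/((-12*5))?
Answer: -17390607/3440 ≈ -5055.4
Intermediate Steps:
A = -80407/10320 (A = -8 + (55/(-4) + 53/43)/((-12*5)) = -8 + (55*(-¼) + 53*(1/43))/(-60) = -8 + (-55/4 + 53/43)*(-1/60) = -8 - 2153/172*(-1/60) = -8 + 2153/10320 = -80407/10320 ≈ -7.7914)
-117*(51 + A) = -117*(51 - 80407/10320) = -117*445913/10320 = -17390607/3440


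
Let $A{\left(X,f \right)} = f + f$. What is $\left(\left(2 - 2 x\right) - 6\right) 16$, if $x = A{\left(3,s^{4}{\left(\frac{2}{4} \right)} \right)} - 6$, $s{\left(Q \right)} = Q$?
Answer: $124$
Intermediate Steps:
$A{\left(X,f \right)} = 2 f$
$x = - \frac{47}{8}$ ($x = 2 \left(\frac{2}{4}\right)^{4} - 6 = 2 \left(2 \cdot \frac{1}{4}\right)^{4} - 6 = \frac{2}{16} - 6 = 2 \cdot \frac{1}{16} - 6 = \frac{1}{8} - 6 = - \frac{47}{8} \approx -5.875$)
$\left(\left(2 - 2 x\right) - 6\right) 16 = \left(\left(2 - - \frac{47}{4}\right) - 6\right) 16 = \left(\left(2 + \frac{47}{4}\right) - 6\right) 16 = \left(\frac{55}{4} - 6\right) 16 = \frac{31}{4} \cdot 16 = 124$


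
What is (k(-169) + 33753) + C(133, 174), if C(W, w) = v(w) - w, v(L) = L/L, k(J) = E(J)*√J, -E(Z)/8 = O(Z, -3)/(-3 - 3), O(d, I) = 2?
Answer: 33580 + 104*I/3 ≈ 33580.0 + 34.667*I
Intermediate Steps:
E(Z) = 8/3 (E(Z) = -8*2/(-3 - 3) = -8*2/(-6) = -(-4)*2/3 = -8*(-⅓) = 8/3)
k(J) = 8*√J/3
v(L) = 1
C(W, w) = 1 - w
(k(-169) + 33753) + C(133, 174) = (8*√(-169)/3 + 33753) + (1 - 1*174) = (8*(13*I)/3 + 33753) + (1 - 174) = (104*I/3 + 33753) - 173 = (33753 + 104*I/3) - 173 = 33580 + 104*I/3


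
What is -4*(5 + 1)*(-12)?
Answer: 288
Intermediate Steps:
-4*(5 + 1)*(-12) = -4*6*(-12) = -24*(-12) = 288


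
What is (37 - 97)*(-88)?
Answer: 5280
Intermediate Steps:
(37 - 97)*(-88) = -60*(-88) = 5280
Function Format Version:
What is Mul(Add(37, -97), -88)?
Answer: 5280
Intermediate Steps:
Mul(Add(37, -97), -88) = Mul(-60, -88) = 5280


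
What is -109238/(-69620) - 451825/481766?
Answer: 2646387226/4192568615 ≈ 0.63121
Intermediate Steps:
-109238/(-69620) - 451825/481766 = -109238*(-1/69620) - 451825*1/481766 = 54619/34810 - 451825/481766 = 2646387226/4192568615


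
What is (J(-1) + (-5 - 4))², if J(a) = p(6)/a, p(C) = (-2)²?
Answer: 169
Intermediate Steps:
p(C) = 4
J(a) = 4/a
(J(-1) + (-5 - 4))² = (4/(-1) + (-5 - 4))² = (4*(-1) - 9)² = (-4 - 9)² = (-13)² = 169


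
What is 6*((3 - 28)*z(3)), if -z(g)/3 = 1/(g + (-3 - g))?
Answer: -150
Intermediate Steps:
z(g) = 1 (z(g) = -3/(g + (-3 - g)) = -3/(-3) = -3*(-1/3) = 1)
6*((3 - 28)*z(3)) = 6*((3 - 28)*1) = 6*(-25*1) = 6*(-25) = -150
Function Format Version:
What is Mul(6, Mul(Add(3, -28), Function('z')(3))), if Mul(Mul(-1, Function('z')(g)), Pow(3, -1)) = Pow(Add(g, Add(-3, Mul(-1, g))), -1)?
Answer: -150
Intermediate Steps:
Function('z')(g) = 1 (Function('z')(g) = Mul(-3, Pow(Add(g, Add(-3, Mul(-1, g))), -1)) = Mul(-3, Pow(-3, -1)) = Mul(-3, Rational(-1, 3)) = 1)
Mul(6, Mul(Add(3, -28), Function('z')(3))) = Mul(6, Mul(Add(3, -28), 1)) = Mul(6, Mul(-25, 1)) = Mul(6, -25) = -150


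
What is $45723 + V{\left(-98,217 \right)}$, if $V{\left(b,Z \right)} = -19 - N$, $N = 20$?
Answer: $45684$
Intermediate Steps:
$V{\left(b,Z \right)} = -39$ ($V{\left(b,Z \right)} = -19 - 20 = -39$)
$45723 + V{\left(-98,217 \right)} = 45723 - 39 = 45684$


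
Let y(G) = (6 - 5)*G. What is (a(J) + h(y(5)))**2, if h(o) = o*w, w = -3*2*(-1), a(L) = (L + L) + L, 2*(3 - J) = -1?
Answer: 6561/4 ≈ 1640.3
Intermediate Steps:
J = 7/2 (J = 3 - 1/2*(-1) = 3 + 1/2 = 7/2 ≈ 3.5000)
a(L) = 3*L (a(L) = 2*L + L = 3*L)
w = 6 (w = -6*(-1) = 6)
y(G) = G (y(G) = 1*G = G)
h(o) = 6*o (h(o) = o*6 = 6*o)
(a(J) + h(y(5)))**2 = (3*(7/2) + 6*5)**2 = (21/2 + 30)**2 = (81/2)**2 = 6561/4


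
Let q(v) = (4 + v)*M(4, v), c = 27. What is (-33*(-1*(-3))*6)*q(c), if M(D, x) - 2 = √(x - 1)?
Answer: -36828 - 18414*√26 ≈ -1.3072e+5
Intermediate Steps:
M(D, x) = 2 + √(-1 + x) (M(D, x) = 2 + √(x - 1) = 2 + √(-1 + x))
q(v) = (2 + √(-1 + v))*(4 + v) (q(v) = (4 + v)*(2 + √(-1 + v)) = (2 + √(-1 + v))*(4 + v))
(-33*(-1*(-3))*6)*q(c) = (-33*(-1*(-3))*6)*((2 + √(-1 + 27))*(4 + 27)) = (-99*6)*((2 + √26)*31) = (-33*18)*(62 + 31*√26) = -594*(62 + 31*√26) = -36828 - 18414*√26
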